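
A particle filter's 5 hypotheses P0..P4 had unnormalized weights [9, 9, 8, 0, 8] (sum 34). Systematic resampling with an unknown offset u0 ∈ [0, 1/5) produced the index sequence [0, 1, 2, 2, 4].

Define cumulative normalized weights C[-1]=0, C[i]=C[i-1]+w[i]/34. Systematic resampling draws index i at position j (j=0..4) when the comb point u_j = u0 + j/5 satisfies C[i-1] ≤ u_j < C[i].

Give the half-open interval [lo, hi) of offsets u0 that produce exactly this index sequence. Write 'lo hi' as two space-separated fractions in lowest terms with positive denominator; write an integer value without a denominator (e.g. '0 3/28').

11/85 14/85

C = [9/34, 9/17, 13/17, 13/17, 1]
j=0 picked index 0: u0 ∈ [0, 9/34)
j=1 picked index 1: u0 ∈ [11/170, 28/85)
j=2 picked index 2: u0 ∈ [11/85, 31/85)
j=3 picked index 2: u0 ∈ [-6/85, 14/85)
j=4 picked index 4: u0 ∈ [-3/85, 1/5)
intersection: [11/85, 14/85)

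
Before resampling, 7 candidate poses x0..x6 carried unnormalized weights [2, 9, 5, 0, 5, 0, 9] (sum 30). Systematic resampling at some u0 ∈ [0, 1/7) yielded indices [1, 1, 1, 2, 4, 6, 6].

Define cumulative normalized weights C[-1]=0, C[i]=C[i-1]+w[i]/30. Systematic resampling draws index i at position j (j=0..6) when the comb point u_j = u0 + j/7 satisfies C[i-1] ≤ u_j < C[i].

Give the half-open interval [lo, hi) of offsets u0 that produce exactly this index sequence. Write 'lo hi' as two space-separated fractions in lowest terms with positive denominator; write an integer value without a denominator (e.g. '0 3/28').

C = [1/15, 11/30, 8/15, 8/15, 7/10, 7/10, 1]
j=0 picked index 1: u0 ∈ [1/15, 11/30)
j=1 picked index 1: u0 ∈ [-8/105, 47/210)
j=2 picked index 1: u0 ∈ [-23/105, 17/210)
j=3 picked index 2: u0 ∈ [-13/210, 11/105)
j=4 picked index 4: u0 ∈ [-4/105, 9/70)
j=5 picked index 6: u0 ∈ [-1/70, 2/7)
j=6 picked index 6: u0 ∈ [-11/70, 1/7)
intersection: [1/15, 17/210)

1/15 17/210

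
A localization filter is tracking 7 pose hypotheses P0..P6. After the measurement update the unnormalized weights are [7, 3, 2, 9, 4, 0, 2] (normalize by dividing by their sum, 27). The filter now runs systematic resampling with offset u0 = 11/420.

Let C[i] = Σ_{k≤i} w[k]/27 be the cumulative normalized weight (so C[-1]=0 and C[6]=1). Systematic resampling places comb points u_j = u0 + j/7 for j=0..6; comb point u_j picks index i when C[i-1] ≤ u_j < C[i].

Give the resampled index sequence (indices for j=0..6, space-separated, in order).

C = [7/27, 10/27, 4/9, 7/9, 25/27, 25/27, 1]
j=0: u_0=11/420 ∈ [0, 7/27) → index 0
j=1: u_1=71/420 ∈ [0, 7/27) → index 0
j=2: u_2=131/420 ∈ [7/27, 10/27) → index 1
j=3: u_3=191/420 ∈ [4/9, 7/9) → index 3
j=4: u_4=251/420 ∈ [4/9, 7/9) → index 3
j=5: u_5=311/420 ∈ [4/9, 7/9) → index 3
j=6: u_6=53/60 ∈ [7/9, 25/27) → index 4

0 0 1 3 3 3 4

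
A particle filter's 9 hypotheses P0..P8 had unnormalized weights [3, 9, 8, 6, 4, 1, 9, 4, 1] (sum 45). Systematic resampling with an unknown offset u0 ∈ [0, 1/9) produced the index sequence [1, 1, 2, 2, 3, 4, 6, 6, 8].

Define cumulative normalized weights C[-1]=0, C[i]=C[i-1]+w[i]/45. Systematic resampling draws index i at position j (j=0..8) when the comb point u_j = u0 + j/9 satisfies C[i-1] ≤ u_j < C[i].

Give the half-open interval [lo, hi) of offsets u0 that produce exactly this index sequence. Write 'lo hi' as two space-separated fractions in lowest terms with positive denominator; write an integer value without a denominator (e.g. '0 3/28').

C = [1/15, 4/15, 4/9, 26/45, 2/3, 31/45, 8/9, 44/45, 1]
j=0 picked index 1: u0 ∈ [1/15, 4/15)
j=1 picked index 1: u0 ∈ [-2/45, 7/45)
j=2 picked index 2: u0 ∈ [2/45, 2/9)
j=3 picked index 2: u0 ∈ [-1/15, 1/9)
j=4 picked index 3: u0 ∈ [0, 2/15)
j=5 picked index 4: u0 ∈ [1/45, 1/9)
j=6 picked index 6: u0 ∈ [1/45, 2/9)
j=7 picked index 6: u0 ∈ [-4/45, 1/9)
j=8 picked index 8: u0 ∈ [4/45, 1/9)
intersection: [4/45, 1/9)

4/45 1/9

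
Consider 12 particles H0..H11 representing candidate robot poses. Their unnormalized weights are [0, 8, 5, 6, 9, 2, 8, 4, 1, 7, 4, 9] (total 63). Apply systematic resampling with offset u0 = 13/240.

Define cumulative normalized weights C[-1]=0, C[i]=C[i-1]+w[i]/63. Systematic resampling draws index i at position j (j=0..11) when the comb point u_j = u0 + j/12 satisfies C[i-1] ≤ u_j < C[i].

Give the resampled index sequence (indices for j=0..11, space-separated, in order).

C = [0, 8/63, 13/63, 19/63, 4/9, 10/21, 38/63, 2/3, 43/63, 50/63, 6/7, 1]
j=0: u_0=13/240 ∈ [0, 8/63) → index 1
j=1: u_1=11/80 ∈ [8/63, 13/63) → index 2
j=2: u_2=53/240 ∈ [13/63, 19/63) → index 3
j=3: u_3=73/240 ∈ [19/63, 4/9) → index 4
j=4: u_4=31/80 ∈ [19/63, 4/9) → index 4
j=5: u_5=113/240 ∈ [4/9, 10/21) → index 5
j=6: u_6=133/240 ∈ [10/21, 38/63) → index 6
j=7: u_7=51/80 ∈ [38/63, 2/3) → index 7
j=8: u_8=173/240 ∈ [43/63, 50/63) → index 9
j=9: u_9=193/240 ∈ [50/63, 6/7) → index 10
j=10: u_10=71/80 ∈ [6/7, 1) → index 11
j=11: u_11=233/240 ∈ [6/7, 1) → index 11

1 2 3 4 4 5 6 7 9 10 11 11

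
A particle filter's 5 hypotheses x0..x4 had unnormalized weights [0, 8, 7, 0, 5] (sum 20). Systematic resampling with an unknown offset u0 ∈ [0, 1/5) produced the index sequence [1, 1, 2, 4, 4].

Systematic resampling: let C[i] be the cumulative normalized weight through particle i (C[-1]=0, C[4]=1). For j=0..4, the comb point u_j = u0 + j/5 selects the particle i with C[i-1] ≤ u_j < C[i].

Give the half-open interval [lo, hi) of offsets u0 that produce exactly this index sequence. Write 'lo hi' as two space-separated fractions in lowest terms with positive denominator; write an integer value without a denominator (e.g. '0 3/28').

3/20 1/5

C = [0, 2/5, 3/4, 3/4, 1]
j=0 picked index 1: u0 ∈ [0, 2/5)
j=1 picked index 1: u0 ∈ [-1/5, 1/5)
j=2 picked index 2: u0 ∈ [0, 7/20)
j=3 picked index 4: u0 ∈ [3/20, 2/5)
j=4 picked index 4: u0 ∈ [-1/20, 1/5)
intersection: [3/20, 1/5)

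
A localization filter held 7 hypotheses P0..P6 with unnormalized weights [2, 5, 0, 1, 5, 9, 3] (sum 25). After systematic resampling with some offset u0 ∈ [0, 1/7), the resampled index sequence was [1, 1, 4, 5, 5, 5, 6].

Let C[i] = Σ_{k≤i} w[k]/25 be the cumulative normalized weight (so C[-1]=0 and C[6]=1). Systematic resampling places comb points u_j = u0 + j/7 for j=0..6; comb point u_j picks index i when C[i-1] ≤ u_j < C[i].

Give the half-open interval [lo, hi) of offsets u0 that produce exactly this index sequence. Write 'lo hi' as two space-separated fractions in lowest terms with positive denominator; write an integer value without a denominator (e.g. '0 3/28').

16/175 24/175

C = [2/25, 7/25, 7/25, 8/25, 13/25, 22/25, 1]
j=0 picked index 1: u0 ∈ [2/25, 7/25)
j=1 picked index 1: u0 ∈ [-11/175, 24/175)
j=2 picked index 4: u0 ∈ [6/175, 41/175)
j=3 picked index 5: u0 ∈ [16/175, 79/175)
j=4 picked index 5: u0 ∈ [-9/175, 54/175)
j=5 picked index 5: u0 ∈ [-34/175, 29/175)
j=6 picked index 6: u0 ∈ [4/175, 1/7)
intersection: [16/175, 24/175)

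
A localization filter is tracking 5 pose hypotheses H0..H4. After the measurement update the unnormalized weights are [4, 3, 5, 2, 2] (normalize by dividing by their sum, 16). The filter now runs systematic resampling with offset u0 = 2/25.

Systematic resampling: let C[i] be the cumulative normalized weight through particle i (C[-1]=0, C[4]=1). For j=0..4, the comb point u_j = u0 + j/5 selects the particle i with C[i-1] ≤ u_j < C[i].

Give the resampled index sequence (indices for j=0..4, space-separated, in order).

C = [1/4, 7/16, 3/4, 7/8, 1]
j=0: u_0=2/25 ∈ [0, 1/4) → index 0
j=1: u_1=7/25 ∈ [1/4, 7/16) → index 1
j=2: u_2=12/25 ∈ [7/16, 3/4) → index 2
j=3: u_3=17/25 ∈ [7/16, 3/4) → index 2
j=4: u_4=22/25 ∈ [7/8, 1) → index 4

0 1 2 2 4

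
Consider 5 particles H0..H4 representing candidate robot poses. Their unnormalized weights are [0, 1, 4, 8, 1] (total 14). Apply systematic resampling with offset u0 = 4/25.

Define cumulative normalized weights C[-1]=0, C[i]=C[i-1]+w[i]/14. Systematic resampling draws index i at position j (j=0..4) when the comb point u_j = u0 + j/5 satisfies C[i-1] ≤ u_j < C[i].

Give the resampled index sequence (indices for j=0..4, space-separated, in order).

2 3 3 3 4

C = [0, 1/14, 5/14, 13/14, 1]
j=0: u_0=4/25 ∈ [1/14, 5/14) → index 2
j=1: u_1=9/25 ∈ [5/14, 13/14) → index 3
j=2: u_2=14/25 ∈ [5/14, 13/14) → index 3
j=3: u_3=19/25 ∈ [5/14, 13/14) → index 3
j=4: u_4=24/25 ∈ [13/14, 1) → index 4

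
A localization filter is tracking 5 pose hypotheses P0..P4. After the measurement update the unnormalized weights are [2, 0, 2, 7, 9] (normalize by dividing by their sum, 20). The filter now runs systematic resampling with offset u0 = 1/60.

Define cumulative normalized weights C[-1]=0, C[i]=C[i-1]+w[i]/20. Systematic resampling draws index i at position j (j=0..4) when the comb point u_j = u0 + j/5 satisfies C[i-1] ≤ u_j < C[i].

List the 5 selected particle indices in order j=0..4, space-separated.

C = [1/10, 1/10, 1/5, 11/20, 1]
j=0: u_0=1/60 ∈ [0, 1/10) → index 0
j=1: u_1=13/60 ∈ [1/5, 11/20) → index 3
j=2: u_2=5/12 ∈ [1/5, 11/20) → index 3
j=3: u_3=37/60 ∈ [11/20, 1) → index 4
j=4: u_4=49/60 ∈ [11/20, 1) → index 4

0 3 3 4 4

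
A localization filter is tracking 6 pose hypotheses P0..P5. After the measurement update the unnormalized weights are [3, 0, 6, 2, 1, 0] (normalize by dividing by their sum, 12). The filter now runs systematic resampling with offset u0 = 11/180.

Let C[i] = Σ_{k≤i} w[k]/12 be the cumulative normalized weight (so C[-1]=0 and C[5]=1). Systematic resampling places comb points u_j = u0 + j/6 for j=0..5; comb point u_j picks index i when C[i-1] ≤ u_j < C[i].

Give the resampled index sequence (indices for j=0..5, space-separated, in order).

C = [1/4, 1/4, 3/4, 11/12, 1, 1]
j=0: u_0=11/180 ∈ [0, 1/4) → index 0
j=1: u_1=41/180 ∈ [0, 1/4) → index 0
j=2: u_2=71/180 ∈ [1/4, 3/4) → index 2
j=3: u_3=101/180 ∈ [1/4, 3/4) → index 2
j=4: u_4=131/180 ∈ [1/4, 3/4) → index 2
j=5: u_5=161/180 ∈ [3/4, 11/12) → index 3

0 0 2 2 2 3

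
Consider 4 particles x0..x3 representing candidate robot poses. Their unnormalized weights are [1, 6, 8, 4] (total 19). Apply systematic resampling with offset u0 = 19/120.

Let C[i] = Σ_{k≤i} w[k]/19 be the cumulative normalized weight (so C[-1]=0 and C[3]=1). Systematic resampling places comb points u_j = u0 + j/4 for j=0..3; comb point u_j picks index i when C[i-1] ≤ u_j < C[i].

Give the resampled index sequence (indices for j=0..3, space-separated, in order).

1 2 2 3

C = [1/19, 7/19, 15/19, 1]
j=0: u_0=19/120 ∈ [1/19, 7/19) → index 1
j=1: u_1=49/120 ∈ [7/19, 15/19) → index 2
j=2: u_2=79/120 ∈ [7/19, 15/19) → index 2
j=3: u_3=109/120 ∈ [15/19, 1) → index 3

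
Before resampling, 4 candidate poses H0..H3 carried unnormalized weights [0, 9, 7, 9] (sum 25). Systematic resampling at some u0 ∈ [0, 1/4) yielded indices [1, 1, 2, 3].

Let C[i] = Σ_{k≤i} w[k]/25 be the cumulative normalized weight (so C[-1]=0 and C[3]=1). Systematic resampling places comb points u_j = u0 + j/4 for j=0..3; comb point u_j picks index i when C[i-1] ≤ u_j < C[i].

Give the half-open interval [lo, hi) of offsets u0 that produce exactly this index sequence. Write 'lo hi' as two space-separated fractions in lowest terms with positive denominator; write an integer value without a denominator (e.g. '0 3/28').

C = [0, 9/25, 16/25, 1]
j=0 picked index 1: u0 ∈ [0, 9/25)
j=1 picked index 1: u0 ∈ [-1/4, 11/100)
j=2 picked index 2: u0 ∈ [-7/50, 7/50)
j=3 picked index 3: u0 ∈ [-11/100, 1/4)
intersection: [0, 11/100)

0 11/100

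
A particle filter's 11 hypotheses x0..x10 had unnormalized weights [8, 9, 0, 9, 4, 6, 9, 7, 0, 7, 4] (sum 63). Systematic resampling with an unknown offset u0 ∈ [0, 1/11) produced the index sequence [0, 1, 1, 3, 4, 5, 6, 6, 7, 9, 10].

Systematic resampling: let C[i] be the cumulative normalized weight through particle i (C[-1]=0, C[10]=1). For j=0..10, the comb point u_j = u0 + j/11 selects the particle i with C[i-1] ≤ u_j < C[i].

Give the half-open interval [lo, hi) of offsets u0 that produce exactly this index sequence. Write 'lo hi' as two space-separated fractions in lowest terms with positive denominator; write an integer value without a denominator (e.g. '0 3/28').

34/693 6/77

C = [8/63, 17/63, 17/63, 26/63, 10/21, 4/7, 5/7, 52/63, 52/63, 59/63, 1]
j=0 picked index 0: u0 ∈ [0, 8/63)
j=1 picked index 1: u0 ∈ [25/693, 124/693)
j=2 picked index 1: u0 ∈ [-38/693, 61/693)
j=3 picked index 3: u0 ∈ [-2/693, 97/693)
j=4 picked index 4: u0 ∈ [34/693, 26/231)
j=5 picked index 5: u0 ∈ [5/231, 9/77)
j=6 picked index 6: u0 ∈ [2/77, 13/77)
j=7 picked index 6: u0 ∈ [-5/77, 6/77)
j=8 picked index 7: u0 ∈ [-1/77, 68/693)
j=9 picked index 9: u0 ∈ [5/693, 82/693)
j=10 picked index 10: u0 ∈ [19/693, 1/11)
intersection: [34/693, 6/77)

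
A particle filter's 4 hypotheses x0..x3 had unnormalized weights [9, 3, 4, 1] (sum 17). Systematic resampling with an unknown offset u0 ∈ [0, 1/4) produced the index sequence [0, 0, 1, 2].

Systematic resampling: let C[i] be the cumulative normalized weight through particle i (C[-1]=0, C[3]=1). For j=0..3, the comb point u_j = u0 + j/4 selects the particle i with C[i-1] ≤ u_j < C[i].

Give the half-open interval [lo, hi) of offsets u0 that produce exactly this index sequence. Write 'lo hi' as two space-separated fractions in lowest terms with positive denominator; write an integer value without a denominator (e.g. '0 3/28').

1/34 13/68

C = [9/17, 12/17, 16/17, 1]
j=0 picked index 0: u0 ∈ [0, 9/17)
j=1 picked index 0: u0 ∈ [-1/4, 19/68)
j=2 picked index 1: u0 ∈ [1/34, 7/34)
j=3 picked index 2: u0 ∈ [-3/68, 13/68)
intersection: [1/34, 13/68)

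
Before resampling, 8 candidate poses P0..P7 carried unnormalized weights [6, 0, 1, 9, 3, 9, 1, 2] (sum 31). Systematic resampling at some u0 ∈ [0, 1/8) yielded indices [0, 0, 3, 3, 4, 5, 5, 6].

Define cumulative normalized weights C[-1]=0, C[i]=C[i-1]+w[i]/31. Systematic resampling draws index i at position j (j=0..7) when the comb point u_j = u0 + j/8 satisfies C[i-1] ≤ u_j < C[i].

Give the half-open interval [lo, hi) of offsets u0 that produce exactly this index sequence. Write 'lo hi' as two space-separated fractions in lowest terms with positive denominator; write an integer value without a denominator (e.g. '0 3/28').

7/248 15/248

C = [6/31, 6/31, 7/31, 16/31, 19/31, 28/31, 29/31, 1]
j=0 picked index 0: u0 ∈ [0, 6/31)
j=1 picked index 0: u0 ∈ [-1/8, 17/248)
j=2 picked index 3: u0 ∈ [-3/124, 33/124)
j=3 picked index 3: u0 ∈ [-37/248, 35/248)
j=4 picked index 4: u0 ∈ [1/62, 7/62)
j=5 picked index 5: u0 ∈ [-3/248, 69/248)
j=6 picked index 5: u0 ∈ [-17/124, 19/124)
j=7 picked index 6: u0 ∈ [7/248, 15/248)
intersection: [7/248, 15/248)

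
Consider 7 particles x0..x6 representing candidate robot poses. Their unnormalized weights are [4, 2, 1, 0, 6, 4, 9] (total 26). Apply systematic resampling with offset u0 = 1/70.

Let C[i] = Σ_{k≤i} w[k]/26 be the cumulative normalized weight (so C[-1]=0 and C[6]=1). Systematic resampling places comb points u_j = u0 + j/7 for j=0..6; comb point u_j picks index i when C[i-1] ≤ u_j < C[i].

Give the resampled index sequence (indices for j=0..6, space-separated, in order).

C = [2/13, 3/13, 7/26, 7/26, 1/2, 17/26, 1]
j=0: u_0=1/70 ∈ [0, 2/13) → index 0
j=1: u_1=11/70 ∈ [2/13, 3/13) → index 1
j=2: u_2=3/10 ∈ [7/26, 1/2) → index 4
j=3: u_3=31/70 ∈ [7/26, 1/2) → index 4
j=4: u_4=41/70 ∈ [1/2, 17/26) → index 5
j=5: u_5=51/70 ∈ [17/26, 1) → index 6
j=6: u_6=61/70 ∈ [17/26, 1) → index 6

0 1 4 4 5 6 6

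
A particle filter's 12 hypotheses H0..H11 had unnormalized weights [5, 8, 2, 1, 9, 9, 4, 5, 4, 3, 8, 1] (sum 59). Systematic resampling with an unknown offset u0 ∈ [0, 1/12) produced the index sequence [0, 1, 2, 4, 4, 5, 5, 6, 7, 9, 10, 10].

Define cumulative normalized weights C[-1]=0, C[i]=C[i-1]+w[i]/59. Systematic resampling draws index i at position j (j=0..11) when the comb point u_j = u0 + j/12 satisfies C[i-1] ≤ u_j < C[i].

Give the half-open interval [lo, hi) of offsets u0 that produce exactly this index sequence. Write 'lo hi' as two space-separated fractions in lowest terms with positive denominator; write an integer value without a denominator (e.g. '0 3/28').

19/354 43/708

C = [5/59, 13/59, 15/59, 16/59, 25/59, 34/59, 38/59, 43/59, 47/59, 50/59, 58/59, 1]
j=0 picked index 0: u0 ∈ [0, 5/59)
j=1 picked index 1: u0 ∈ [1/708, 97/708)
j=2 picked index 2: u0 ∈ [19/354, 31/354)
j=3 picked index 4: u0 ∈ [5/236, 41/236)
j=4 picked index 4: u0 ∈ [-11/177, 16/177)
j=5 picked index 5: u0 ∈ [5/708, 113/708)
j=6 picked index 5: u0 ∈ [-9/118, 9/118)
j=7 picked index 6: u0 ∈ [-5/708, 43/708)
j=8 picked index 7: u0 ∈ [-4/177, 11/177)
j=9 picked index 9: u0 ∈ [11/236, 23/236)
j=10 picked index 10: u0 ∈ [5/354, 53/354)
j=11 picked index 10: u0 ∈ [-49/708, 47/708)
intersection: [19/354, 43/708)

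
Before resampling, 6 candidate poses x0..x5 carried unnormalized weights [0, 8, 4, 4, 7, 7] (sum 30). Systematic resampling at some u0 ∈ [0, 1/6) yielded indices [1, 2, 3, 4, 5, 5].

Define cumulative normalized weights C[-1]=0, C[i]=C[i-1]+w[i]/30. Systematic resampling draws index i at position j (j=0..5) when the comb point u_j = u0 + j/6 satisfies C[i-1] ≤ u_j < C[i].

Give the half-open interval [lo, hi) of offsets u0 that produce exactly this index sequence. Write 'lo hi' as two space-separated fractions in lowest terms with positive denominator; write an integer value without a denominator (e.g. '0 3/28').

C = [0, 4/15, 2/5, 8/15, 23/30, 1]
j=0 picked index 1: u0 ∈ [0, 4/15)
j=1 picked index 2: u0 ∈ [1/10, 7/30)
j=2 picked index 3: u0 ∈ [1/15, 1/5)
j=3 picked index 4: u0 ∈ [1/30, 4/15)
j=4 picked index 5: u0 ∈ [1/10, 1/3)
j=5 picked index 5: u0 ∈ [-1/15, 1/6)
intersection: [1/10, 1/6)

1/10 1/6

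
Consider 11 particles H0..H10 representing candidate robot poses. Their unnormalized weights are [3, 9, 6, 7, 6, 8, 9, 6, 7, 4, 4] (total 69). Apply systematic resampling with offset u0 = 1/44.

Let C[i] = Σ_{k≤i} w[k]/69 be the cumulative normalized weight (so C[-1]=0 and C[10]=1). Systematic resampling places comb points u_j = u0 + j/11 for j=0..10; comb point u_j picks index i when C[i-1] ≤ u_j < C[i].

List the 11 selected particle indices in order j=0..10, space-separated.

C = [1/23, 4/23, 6/23, 25/69, 31/69, 13/23, 16/23, 18/23, 61/69, 65/69, 1]
j=0: u_0=1/44 ∈ [0, 1/23) → index 0
j=1: u_1=5/44 ∈ [1/23, 4/23) → index 1
j=2: u_2=9/44 ∈ [4/23, 6/23) → index 2
j=3: u_3=13/44 ∈ [6/23, 25/69) → index 3
j=4: u_4=17/44 ∈ [25/69, 31/69) → index 4
j=5: u_5=21/44 ∈ [31/69, 13/23) → index 5
j=6: u_6=25/44 ∈ [13/23, 16/23) → index 6
j=7: u_7=29/44 ∈ [13/23, 16/23) → index 6
j=8: u_8=3/4 ∈ [16/23, 18/23) → index 7
j=9: u_9=37/44 ∈ [18/23, 61/69) → index 8
j=10: u_10=41/44 ∈ [61/69, 65/69) → index 9

0 1 2 3 4 5 6 6 7 8 9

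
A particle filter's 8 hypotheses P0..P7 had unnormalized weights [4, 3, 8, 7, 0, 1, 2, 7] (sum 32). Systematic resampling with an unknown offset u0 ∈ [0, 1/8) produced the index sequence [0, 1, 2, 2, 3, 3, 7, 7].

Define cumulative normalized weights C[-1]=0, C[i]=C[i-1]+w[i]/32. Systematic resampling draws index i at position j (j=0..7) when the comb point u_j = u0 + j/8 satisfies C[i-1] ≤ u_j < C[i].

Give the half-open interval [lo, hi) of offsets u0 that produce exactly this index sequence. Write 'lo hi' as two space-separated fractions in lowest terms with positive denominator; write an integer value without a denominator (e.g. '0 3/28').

1/32 1/16

C = [1/8, 7/32, 15/32, 11/16, 11/16, 23/32, 25/32, 1]
j=0 picked index 0: u0 ∈ [0, 1/8)
j=1 picked index 1: u0 ∈ [0, 3/32)
j=2 picked index 2: u0 ∈ [-1/32, 7/32)
j=3 picked index 2: u0 ∈ [-5/32, 3/32)
j=4 picked index 3: u0 ∈ [-1/32, 3/16)
j=5 picked index 3: u0 ∈ [-5/32, 1/16)
j=6 picked index 7: u0 ∈ [1/32, 1/4)
j=7 picked index 7: u0 ∈ [-3/32, 1/8)
intersection: [1/32, 1/16)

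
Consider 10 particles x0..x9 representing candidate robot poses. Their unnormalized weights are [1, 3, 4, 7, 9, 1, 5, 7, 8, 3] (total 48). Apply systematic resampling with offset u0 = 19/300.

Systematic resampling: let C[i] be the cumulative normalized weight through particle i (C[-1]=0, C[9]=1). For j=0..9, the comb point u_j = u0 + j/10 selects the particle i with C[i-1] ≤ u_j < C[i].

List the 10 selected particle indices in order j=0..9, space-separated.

1 2 3 4 4 6 7 7 8 9

C = [1/48, 1/12, 1/6, 5/16, 1/2, 25/48, 5/8, 37/48, 15/16, 1]
j=0: u_0=19/300 ∈ [1/48, 1/12) → index 1
j=1: u_1=49/300 ∈ [1/12, 1/6) → index 2
j=2: u_2=79/300 ∈ [1/6, 5/16) → index 3
j=3: u_3=109/300 ∈ [5/16, 1/2) → index 4
j=4: u_4=139/300 ∈ [5/16, 1/2) → index 4
j=5: u_5=169/300 ∈ [25/48, 5/8) → index 6
j=6: u_6=199/300 ∈ [5/8, 37/48) → index 7
j=7: u_7=229/300 ∈ [5/8, 37/48) → index 7
j=8: u_8=259/300 ∈ [37/48, 15/16) → index 8
j=9: u_9=289/300 ∈ [15/16, 1) → index 9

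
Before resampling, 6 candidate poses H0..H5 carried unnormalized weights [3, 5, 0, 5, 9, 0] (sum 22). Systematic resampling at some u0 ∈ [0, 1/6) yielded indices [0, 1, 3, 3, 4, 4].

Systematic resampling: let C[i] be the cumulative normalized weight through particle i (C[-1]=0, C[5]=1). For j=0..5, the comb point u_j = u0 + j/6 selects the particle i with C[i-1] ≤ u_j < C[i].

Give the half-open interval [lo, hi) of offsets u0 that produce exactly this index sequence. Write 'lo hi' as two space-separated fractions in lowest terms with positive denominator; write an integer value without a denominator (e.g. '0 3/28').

C = [3/22, 4/11, 4/11, 13/22, 1, 1]
j=0 picked index 0: u0 ∈ [0, 3/22)
j=1 picked index 1: u0 ∈ [-1/33, 13/66)
j=2 picked index 3: u0 ∈ [1/33, 17/66)
j=3 picked index 3: u0 ∈ [-3/22, 1/11)
j=4 picked index 4: u0 ∈ [-5/66, 1/3)
j=5 picked index 4: u0 ∈ [-8/33, 1/6)
intersection: [1/33, 1/11)

1/33 1/11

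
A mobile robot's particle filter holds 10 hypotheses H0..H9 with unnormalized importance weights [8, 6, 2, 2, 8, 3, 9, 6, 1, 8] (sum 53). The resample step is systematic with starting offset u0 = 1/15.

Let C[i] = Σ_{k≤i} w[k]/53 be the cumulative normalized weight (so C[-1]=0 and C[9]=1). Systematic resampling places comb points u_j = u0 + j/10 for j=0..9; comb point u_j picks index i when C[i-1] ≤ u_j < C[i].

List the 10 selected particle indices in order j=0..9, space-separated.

C = [8/53, 14/53, 16/53, 18/53, 26/53, 29/53, 38/53, 44/53, 45/53, 1]
j=0: u_0=1/15 ∈ [0, 8/53) → index 0
j=1: u_1=1/6 ∈ [8/53, 14/53) → index 1
j=2: u_2=4/15 ∈ [14/53, 16/53) → index 2
j=3: u_3=11/30 ∈ [18/53, 26/53) → index 4
j=4: u_4=7/15 ∈ [18/53, 26/53) → index 4
j=5: u_5=17/30 ∈ [29/53, 38/53) → index 6
j=6: u_6=2/3 ∈ [29/53, 38/53) → index 6
j=7: u_7=23/30 ∈ [38/53, 44/53) → index 7
j=8: u_8=13/15 ∈ [45/53, 1) → index 9
j=9: u_9=29/30 ∈ [45/53, 1) → index 9

0 1 2 4 4 6 6 7 9 9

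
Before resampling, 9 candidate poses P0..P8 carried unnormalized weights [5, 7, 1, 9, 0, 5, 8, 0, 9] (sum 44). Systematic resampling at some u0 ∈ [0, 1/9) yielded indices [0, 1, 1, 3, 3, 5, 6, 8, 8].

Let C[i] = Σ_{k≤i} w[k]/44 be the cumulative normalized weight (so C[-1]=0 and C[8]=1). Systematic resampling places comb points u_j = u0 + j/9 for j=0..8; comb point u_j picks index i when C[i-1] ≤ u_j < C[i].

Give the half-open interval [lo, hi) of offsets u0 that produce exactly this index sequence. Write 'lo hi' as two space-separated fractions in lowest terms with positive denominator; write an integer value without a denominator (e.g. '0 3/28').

C = [5/44, 3/11, 13/44, 1/2, 1/2, 27/44, 35/44, 35/44, 1]
j=0 picked index 0: u0 ∈ [0, 5/44)
j=1 picked index 1: u0 ∈ [1/396, 16/99)
j=2 picked index 1: u0 ∈ [-43/396, 5/99)
j=3 picked index 3: u0 ∈ [-5/132, 1/6)
j=4 picked index 3: u0 ∈ [-59/396, 1/18)
j=5 picked index 5: u0 ∈ [-1/18, 23/396)
j=6 picked index 6: u0 ∈ [-7/132, 17/132)
j=7 picked index 8: u0 ∈ [7/396, 2/9)
j=8 picked index 8: u0 ∈ [-37/396, 1/9)
intersection: [7/396, 5/99)

7/396 5/99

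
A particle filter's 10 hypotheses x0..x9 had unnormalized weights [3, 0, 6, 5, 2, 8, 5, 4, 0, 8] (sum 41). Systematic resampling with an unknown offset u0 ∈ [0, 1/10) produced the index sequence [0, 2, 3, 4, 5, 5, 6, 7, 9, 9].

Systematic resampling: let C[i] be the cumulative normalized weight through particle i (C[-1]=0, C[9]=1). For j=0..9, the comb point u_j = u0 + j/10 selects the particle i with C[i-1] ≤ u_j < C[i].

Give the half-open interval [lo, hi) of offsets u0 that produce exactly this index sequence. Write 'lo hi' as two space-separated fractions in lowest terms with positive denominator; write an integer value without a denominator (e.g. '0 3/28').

C = [3/41, 3/41, 9/41, 14/41, 16/41, 24/41, 29/41, 33/41, 33/41, 1]
j=0 picked index 0: u0 ∈ [0, 3/41)
j=1 picked index 2: u0 ∈ [-11/410, 49/410)
j=2 picked index 3: u0 ∈ [4/205, 29/205)
j=3 picked index 4: u0 ∈ [17/410, 37/410)
j=4 picked index 5: u0 ∈ [-2/205, 38/205)
j=5 picked index 5: u0 ∈ [-9/82, 7/82)
j=6 picked index 6: u0 ∈ [-3/205, 22/205)
j=7 picked index 7: u0 ∈ [3/410, 43/410)
j=8 picked index 9: u0 ∈ [1/205, 1/5)
j=9 picked index 9: u0 ∈ [-39/410, 1/10)
intersection: [17/410, 3/41)

17/410 3/41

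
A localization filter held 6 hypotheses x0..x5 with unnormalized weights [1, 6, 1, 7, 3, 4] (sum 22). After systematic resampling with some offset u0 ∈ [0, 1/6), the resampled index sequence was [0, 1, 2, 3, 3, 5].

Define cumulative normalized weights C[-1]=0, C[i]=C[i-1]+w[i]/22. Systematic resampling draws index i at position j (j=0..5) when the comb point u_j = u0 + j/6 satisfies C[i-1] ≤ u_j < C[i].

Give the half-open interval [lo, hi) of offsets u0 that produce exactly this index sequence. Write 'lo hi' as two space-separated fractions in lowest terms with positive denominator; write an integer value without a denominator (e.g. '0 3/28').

0 1/66

C = [1/22, 7/22, 4/11, 15/22, 9/11, 1]
j=0 picked index 0: u0 ∈ [0, 1/22)
j=1 picked index 1: u0 ∈ [-4/33, 5/33)
j=2 picked index 2: u0 ∈ [-1/66, 1/33)
j=3 picked index 3: u0 ∈ [-3/22, 2/11)
j=4 picked index 3: u0 ∈ [-10/33, 1/66)
j=5 picked index 5: u0 ∈ [-1/66, 1/6)
intersection: [0, 1/66)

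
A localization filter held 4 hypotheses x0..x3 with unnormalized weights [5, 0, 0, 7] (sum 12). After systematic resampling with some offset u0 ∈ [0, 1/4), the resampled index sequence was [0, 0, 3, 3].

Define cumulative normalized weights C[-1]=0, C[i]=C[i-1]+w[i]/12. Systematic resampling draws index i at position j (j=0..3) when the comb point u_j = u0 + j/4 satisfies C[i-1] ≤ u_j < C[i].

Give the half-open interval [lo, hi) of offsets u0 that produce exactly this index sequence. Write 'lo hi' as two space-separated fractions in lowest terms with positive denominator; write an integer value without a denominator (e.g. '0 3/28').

C = [5/12, 5/12, 5/12, 1]
j=0 picked index 0: u0 ∈ [0, 5/12)
j=1 picked index 0: u0 ∈ [-1/4, 1/6)
j=2 picked index 3: u0 ∈ [-1/12, 1/2)
j=3 picked index 3: u0 ∈ [-1/3, 1/4)
intersection: [0, 1/6)

0 1/6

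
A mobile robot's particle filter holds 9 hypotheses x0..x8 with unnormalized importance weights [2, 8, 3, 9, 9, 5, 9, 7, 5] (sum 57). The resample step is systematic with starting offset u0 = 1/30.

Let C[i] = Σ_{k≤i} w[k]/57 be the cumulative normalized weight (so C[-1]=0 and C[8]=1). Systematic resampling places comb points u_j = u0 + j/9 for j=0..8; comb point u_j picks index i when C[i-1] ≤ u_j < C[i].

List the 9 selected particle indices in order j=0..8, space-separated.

0 1 3 3 4 5 6 7 8

C = [2/57, 10/57, 13/57, 22/57, 31/57, 12/19, 15/19, 52/57, 1]
j=0: u_0=1/30 ∈ [0, 2/57) → index 0
j=1: u_1=13/90 ∈ [2/57, 10/57) → index 1
j=2: u_2=23/90 ∈ [13/57, 22/57) → index 3
j=3: u_3=11/30 ∈ [13/57, 22/57) → index 3
j=4: u_4=43/90 ∈ [22/57, 31/57) → index 4
j=5: u_5=53/90 ∈ [31/57, 12/19) → index 5
j=6: u_6=7/10 ∈ [12/19, 15/19) → index 6
j=7: u_7=73/90 ∈ [15/19, 52/57) → index 7
j=8: u_8=83/90 ∈ [52/57, 1) → index 8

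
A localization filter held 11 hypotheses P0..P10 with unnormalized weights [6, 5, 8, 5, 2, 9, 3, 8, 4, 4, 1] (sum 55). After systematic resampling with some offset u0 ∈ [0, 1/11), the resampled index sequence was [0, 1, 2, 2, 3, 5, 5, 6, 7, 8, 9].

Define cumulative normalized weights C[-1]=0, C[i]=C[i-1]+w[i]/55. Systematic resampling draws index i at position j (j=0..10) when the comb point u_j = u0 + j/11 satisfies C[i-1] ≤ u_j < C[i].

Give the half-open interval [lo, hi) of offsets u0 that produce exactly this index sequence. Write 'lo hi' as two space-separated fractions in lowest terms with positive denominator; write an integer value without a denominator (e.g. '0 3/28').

1/55 3/55

C = [6/55, 1/5, 19/55, 24/55, 26/55, 7/11, 38/55, 46/55, 10/11, 54/55, 1]
j=0 picked index 0: u0 ∈ [0, 6/55)
j=1 picked index 1: u0 ∈ [1/55, 6/55)
j=2 picked index 2: u0 ∈ [1/55, 9/55)
j=3 picked index 2: u0 ∈ [-4/55, 4/55)
j=4 picked index 3: u0 ∈ [-1/55, 4/55)
j=5 picked index 5: u0 ∈ [1/55, 2/11)
j=6 picked index 5: u0 ∈ [-4/55, 1/11)
j=7 picked index 6: u0 ∈ [0, 3/55)
j=8 picked index 7: u0 ∈ [-2/55, 6/55)
j=9 picked index 8: u0 ∈ [1/55, 1/11)
j=10 picked index 9: u0 ∈ [0, 4/55)
intersection: [1/55, 3/55)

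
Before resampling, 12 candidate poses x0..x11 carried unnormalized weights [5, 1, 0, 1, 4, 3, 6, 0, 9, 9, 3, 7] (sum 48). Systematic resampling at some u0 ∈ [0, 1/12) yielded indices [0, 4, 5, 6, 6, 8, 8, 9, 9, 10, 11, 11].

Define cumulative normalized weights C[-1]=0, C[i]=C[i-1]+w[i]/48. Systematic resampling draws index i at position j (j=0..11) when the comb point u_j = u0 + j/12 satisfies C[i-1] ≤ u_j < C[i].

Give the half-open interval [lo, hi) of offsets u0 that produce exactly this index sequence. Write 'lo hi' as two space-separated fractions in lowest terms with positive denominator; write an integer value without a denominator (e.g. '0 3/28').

1/16 1/12

C = [5/48, 1/8, 1/8, 7/48, 11/48, 7/24, 5/12, 5/12, 29/48, 19/24, 41/48, 1]
j=0 picked index 0: u0 ∈ [0, 5/48)
j=1 picked index 4: u0 ∈ [1/16, 7/48)
j=2 picked index 5: u0 ∈ [1/16, 1/8)
j=3 picked index 6: u0 ∈ [1/24, 1/6)
j=4 picked index 6: u0 ∈ [-1/24, 1/12)
j=5 picked index 8: u0 ∈ [0, 3/16)
j=6 picked index 8: u0 ∈ [-1/12, 5/48)
j=7 picked index 9: u0 ∈ [1/48, 5/24)
j=8 picked index 9: u0 ∈ [-1/16, 1/8)
j=9 picked index 10: u0 ∈ [1/24, 5/48)
j=10 picked index 11: u0 ∈ [1/48, 1/6)
j=11 picked index 11: u0 ∈ [-1/16, 1/12)
intersection: [1/16, 1/12)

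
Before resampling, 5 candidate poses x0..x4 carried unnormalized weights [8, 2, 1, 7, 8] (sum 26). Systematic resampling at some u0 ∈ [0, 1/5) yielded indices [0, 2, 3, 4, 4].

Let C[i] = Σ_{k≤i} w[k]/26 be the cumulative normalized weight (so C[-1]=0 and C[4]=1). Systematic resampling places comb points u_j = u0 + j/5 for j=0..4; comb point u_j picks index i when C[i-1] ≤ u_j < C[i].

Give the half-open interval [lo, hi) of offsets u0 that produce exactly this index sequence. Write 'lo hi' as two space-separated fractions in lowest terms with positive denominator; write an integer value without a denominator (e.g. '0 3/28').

12/65 1/5

C = [4/13, 5/13, 11/26, 9/13, 1]
j=0 picked index 0: u0 ∈ [0, 4/13)
j=1 picked index 2: u0 ∈ [12/65, 29/130)
j=2 picked index 3: u0 ∈ [3/130, 19/65)
j=3 picked index 4: u0 ∈ [6/65, 2/5)
j=4 picked index 4: u0 ∈ [-7/65, 1/5)
intersection: [12/65, 1/5)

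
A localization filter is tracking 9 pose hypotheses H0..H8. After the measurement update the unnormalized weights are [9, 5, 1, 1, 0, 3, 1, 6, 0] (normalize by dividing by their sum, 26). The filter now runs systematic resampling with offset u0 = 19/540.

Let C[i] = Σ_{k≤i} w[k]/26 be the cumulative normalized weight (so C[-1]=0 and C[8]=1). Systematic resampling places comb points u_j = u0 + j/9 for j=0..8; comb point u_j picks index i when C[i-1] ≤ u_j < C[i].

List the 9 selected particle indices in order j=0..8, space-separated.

0 0 0 1 1 3 5 7 7

C = [9/26, 7/13, 15/26, 8/13, 8/13, 19/26, 10/13, 1, 1]
j=0: u_0=19/540 ∈ [0, 9/26) → index 0
j=1: u_1=79/540 ∈ [0, 9/26) → index 0
j=2: u_2=139/540 ∈ [0, 9/26) → index 0
j=3: u_3=199/540 ∈ [9/26, 7/13) → index 1
j=4: u_4=259/540 ∈ [9/26, 7/13) → index 1
j=5: u_5=319/540 ∈ [15/26, 8/13) → index 3
j=6: u_6=379/540 ∈ [8/13, 19/26) → index 5
j=7: u_7=439/540 ∈ [10/13, 1) → index 7
j=8: u_8=499/540 ∈ [10/13, 1) → index 7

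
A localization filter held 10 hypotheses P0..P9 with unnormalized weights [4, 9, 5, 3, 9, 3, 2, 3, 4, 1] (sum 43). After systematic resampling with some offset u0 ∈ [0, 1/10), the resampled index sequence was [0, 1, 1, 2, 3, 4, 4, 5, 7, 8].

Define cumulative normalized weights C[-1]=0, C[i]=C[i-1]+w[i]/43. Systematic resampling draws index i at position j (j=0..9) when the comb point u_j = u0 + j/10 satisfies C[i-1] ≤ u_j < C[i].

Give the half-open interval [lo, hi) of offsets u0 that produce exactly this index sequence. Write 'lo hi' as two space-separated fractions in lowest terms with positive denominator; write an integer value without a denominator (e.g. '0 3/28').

C = [4/43, 13/43, 18/43, 21/43, 30/43, 33/43, 35/43, 38/43, 42/43, 1]
j=0 picked index 0: u0 ∈ [0, 4/43)
j=1 picked index 1: u0 ∈ [-3/430, 87/430)
j=2 picked index 1: u0 ∈ [-23/215, 22/215)
j=3 picked index 2: u0 ∈ [1/430, 51/430)
j=4 picked index 3: u0 ∈ [4/215, 19/215)
j=5 picked index 4: u0 ∈ [-1/86, 17/86)
j=6 picked index 4: u0 ∈ [-24/215, 21/215)
j=7 picked index 5: u0 ∈ [-1/430, 29/430)
j=8 picked index 7: u0 ∈ [3/215, 18/215)
j=9 picked index 8: u0 ∈ [-7/430, 33/430)
intersection: [4/215, 29/430)

4/215 29/430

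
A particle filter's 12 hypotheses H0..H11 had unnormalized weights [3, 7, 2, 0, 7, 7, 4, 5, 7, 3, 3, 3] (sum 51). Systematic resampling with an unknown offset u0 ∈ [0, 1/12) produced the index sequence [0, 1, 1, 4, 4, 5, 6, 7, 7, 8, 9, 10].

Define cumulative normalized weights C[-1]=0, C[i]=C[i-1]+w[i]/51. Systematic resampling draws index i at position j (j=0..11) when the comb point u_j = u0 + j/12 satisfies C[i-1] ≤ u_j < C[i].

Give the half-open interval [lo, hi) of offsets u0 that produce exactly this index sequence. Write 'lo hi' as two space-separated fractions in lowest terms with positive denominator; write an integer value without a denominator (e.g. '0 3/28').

C = [1/17, 10/51, 4/17, 4/17, 19/51, 26/51, 10/17, 35/51, 14/17, 15/17, 16/17, 1]
j=0 picked index 0: u0 ∈ [0, 1/17)
j=1 picked index 1: u0 ∈ [-5/204, 23/204)
j=2 picked index 1: u0 ∈ [-11/102, 1/34)
j=3 picked index 4: u0 ∈ [-1/68, 25/204)
j=4 picked index 4: u0 ∈ [-5/51, 2/51)
j=5 picked index 5: u0 ∈ [-3/68, 19/204)
j=6 picked index 6: u0 ∈ [1/102, 3/34)
j=7 picked index 7: u0 ∈ [1/204, 7/68)
j=8 picked index 7: u0 ∈ [-4/51, 1/51)
j=9 picked index 8: u0 ∈ [-13/204, 5/68)
j=10 picked index 9: u0 ∈ [-1/102, 5/102)
j=11 picked index 10: u0 ∈ [-7/204, 5/204)
intersection: [1/102, 1/51)

1/102 1/51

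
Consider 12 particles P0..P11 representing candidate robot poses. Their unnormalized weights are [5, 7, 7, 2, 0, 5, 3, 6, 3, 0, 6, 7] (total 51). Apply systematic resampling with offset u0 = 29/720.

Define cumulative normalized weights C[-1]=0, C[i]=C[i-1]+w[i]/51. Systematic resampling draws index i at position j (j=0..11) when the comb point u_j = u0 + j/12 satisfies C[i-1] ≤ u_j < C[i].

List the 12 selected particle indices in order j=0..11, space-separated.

0 1 1 2 3 5 6 7 8 10 11 11

C = [5/51, 4/17, 19/51, 7/17, 7/17, 26/51, 29/51, 35/51, 38/51, 38/51, 44/51, 1]
j=0: u_0=29/720 ∈ [0, 5/51) → index 0
j=1: u_1=89/720 ∈ [5/51, 4/17) → index 1
j=2: u_2=149/720 ∈ [5/51, 4/17) → index 1
j=3: u_3=209/720 ∈ [4/17, 19/51) → index 2
j=4: u_4=269/720 ∈ [19/51, 7/17) → index 3
j=5: u_5=329/720 ∈ [7/17, 26/51) → index 5
j=6: u_6=389/720 ∈ [26/51, 29/51) → index 6
j=7: u_7=449/720 ∈ [29/51, 35/51) → index 7
j=8: u_8=509/720 ∈ [35/51, 38/51) → index 8
j=9: u_9=569/720 ∈ [38/51, 44/51) → index 10
j=10: u_10=629/720 ∈ [44/51, 1) → index 11
j=11: u_11=689/720 ∈ [44/51, 1) → index 11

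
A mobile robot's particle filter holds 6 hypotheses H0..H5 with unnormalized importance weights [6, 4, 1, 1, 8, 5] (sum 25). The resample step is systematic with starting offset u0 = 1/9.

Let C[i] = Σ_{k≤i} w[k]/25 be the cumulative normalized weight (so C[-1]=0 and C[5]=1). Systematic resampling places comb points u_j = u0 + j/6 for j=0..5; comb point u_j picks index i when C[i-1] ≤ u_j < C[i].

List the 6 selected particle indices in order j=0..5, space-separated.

C = [6/25, 2/5, 11/25, 12/25, 4/5, 1]
j=0: u_0=1/9 ∈ [0, 6/25) → index 0
j=1: u_1=5/18 ∈ [6/25, 2/5) → index 1
j=2: u_2=4/9 ∈ [11/25, 12/25) → index 3
j=3: u_3=11/18 ∈ [12/25, 4/5) → index 4
j=4: u_4=7/9 ∈ [12/25, 4/5) → index 4
j=5: u_5=17/18 ∈ [4/5, 1) → index 5

0 1 3 4 4 5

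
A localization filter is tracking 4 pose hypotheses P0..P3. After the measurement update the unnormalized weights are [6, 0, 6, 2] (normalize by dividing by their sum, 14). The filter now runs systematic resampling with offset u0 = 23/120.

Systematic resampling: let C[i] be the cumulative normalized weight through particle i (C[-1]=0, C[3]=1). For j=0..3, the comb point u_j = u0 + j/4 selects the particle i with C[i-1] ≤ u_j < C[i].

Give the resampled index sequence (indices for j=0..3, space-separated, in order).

0 2 2 3

C = [3/7, 3/7, 6/7, 1]
j=0: u_0=23/120 ∈ [0, 3/7) → index 0
j=1: u_1=53/120 ∈ [3/7, 6/7) → index 2
j=2: u_2=83/120 ∈ [3/7, 6/7) → index 2
j=3: u_3=113/120 ∈ [6/7, 1) → index 3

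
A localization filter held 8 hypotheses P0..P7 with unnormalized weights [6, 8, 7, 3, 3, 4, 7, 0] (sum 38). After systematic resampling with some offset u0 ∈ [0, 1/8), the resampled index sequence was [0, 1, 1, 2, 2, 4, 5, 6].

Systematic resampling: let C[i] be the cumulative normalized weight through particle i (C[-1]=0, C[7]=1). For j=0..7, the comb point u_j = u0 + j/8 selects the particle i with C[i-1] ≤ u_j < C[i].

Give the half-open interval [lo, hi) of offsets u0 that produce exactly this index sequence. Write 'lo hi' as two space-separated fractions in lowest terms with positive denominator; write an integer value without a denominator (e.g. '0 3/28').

5/152 1/19

C = [3/19, 7/19, 21/38, 12/19, 27/38, 31/38, 1, 1]
j=0 picked index 0: u0 ∈ [0, 3/19)
j=1 picked index 1: u0 ∈ [5/152, 37/152)
j=2 picked index 1: u0 ∈ [-7/76, 9/76)
j=3 picked index 2: u0 ∈ [-1/152, 27/152)
j=4 picked index 2: u0 ∈ [-5/38, 1/19)
j=5 picked index 4: u0 ∈ [1/152, 13/152)
j=6 picked index 5: u0 ∈ [-3/76, 5/76)
j=7 picked index 6: u0 ∈ [-9/152, 1/8)
intersection: [5/152, 1/19)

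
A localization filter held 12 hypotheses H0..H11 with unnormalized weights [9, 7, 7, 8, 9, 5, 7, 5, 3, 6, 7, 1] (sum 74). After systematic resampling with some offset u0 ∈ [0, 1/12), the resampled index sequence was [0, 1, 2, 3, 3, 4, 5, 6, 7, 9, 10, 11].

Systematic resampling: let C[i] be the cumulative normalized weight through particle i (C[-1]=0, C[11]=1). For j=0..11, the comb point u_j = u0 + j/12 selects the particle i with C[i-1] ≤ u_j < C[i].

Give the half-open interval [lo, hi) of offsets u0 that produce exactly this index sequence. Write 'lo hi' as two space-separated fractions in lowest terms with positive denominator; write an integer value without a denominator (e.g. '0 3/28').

C = [9/74, 8/37, 23/74, 31/74, 20/37, 45/74, 26/37, 57/74, 30/37, 33/37, 73/74, 1]
j=0 picked index 0: u0 ∈ [0, 9/74)
j=1 picked index 1: u0 ∈ [17/444, 59/444)
j=2 picked index 2: u0 ∈ [11/222, 16/111)
j=3 picked index 3: u0 ∈ [9/148, 25/148)
j=4 picked index 3: u0 ∈ [-5/222, 19/222)
j=5 picked index 4: u0 ∈ [1/444, 55/444)
j=6 picked index 5: u0 ∈ [3/74, 4/37)
j=7 picked index 6: u0 ∈ [11/444, 53/444)
j=8 picked index 7: u0 ∈ [4/111, 23/222)
j=9 picked index 9: u0 ∈ [9/148, 21/148)
j=10 picked index 10: u0 ∈ [13/222, 17/111)
j=11 picked index 11: u0 ∈ [31/444, 1/12)
intersection: [31/444, 1/12)

31/444 1/12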